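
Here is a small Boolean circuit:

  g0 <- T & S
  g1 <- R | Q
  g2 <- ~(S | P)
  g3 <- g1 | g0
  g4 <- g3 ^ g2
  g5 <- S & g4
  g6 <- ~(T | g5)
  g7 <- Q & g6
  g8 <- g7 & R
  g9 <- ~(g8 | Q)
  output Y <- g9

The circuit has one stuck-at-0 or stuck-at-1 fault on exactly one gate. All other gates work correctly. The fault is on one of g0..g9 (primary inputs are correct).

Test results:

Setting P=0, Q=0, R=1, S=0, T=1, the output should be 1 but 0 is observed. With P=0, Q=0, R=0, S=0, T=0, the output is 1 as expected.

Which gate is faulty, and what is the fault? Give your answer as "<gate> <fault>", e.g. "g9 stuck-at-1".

Fault-free values for test 1 (P=0, Q=0, R=1, S=0, T=1): g0=0, g1=1, g2=1, g3=1, g4=0, g5=0, g6=0, g7=0, g8=0, g9=1, giving Y=1. Observed 0.
Test 1: faults giving observed 0 are {g7 stuck-at-1, g8 stuck-at-1, g9 stuck-at-0}.
Test 2 (P=0, Q=0, R=0, S=0, T=0): fault-free g0=0, g1=0, g2=1, g3=0, g4=1, g5=0, g6=1, g7=0, g8=0, g9=1 → 1; observed 1. Eliminates g8 stuck-at-1, g9 stuck-at-0.
Only g7 stuck-at-1 is consistent with every test.

g7 stuck-at-1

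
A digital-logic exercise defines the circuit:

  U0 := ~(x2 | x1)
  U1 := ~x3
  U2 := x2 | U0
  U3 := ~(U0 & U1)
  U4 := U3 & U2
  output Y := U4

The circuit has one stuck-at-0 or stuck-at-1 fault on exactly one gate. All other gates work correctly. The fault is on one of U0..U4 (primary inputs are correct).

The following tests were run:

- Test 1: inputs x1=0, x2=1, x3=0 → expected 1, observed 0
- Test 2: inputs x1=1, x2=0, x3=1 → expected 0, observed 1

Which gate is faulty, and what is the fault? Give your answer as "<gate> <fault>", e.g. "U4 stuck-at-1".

Fault-free values for test 1 (x1=0, x2=1, x3=0): U0=0, U1=1, U2=1, U3=1, U4=1, giving Y=1. Observed 0.
Test 1: faults giving observed 0 are {U0 stuck-at-1, U2 stuck-at-0, U3 stuck-at-0, U4 stuck-at-0}.
Test 2 (x1=1, x2=0, x3=1): fault-free U0=0, U1=0, U2=0, U3=1, U4=0 → 0; observed 1. Eliminates U2 stuck-at-0, U3 stuck-at-0, U4 stuck-at-0.
Only U0 stuck-at-1 is consistent with every test.

U0 stuck-at-1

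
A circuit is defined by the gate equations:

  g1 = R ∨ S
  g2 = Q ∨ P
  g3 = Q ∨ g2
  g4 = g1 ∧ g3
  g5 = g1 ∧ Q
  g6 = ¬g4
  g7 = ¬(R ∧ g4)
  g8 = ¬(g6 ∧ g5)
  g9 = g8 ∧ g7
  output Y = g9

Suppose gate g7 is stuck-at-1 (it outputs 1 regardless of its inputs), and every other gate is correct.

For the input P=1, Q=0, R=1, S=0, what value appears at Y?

1

Propagate with g7 forced: g1=1, g2=1, g3=1, g4=1, g5=0, g6=0, g7=1 [stuck-at-1], g8=1, g9=1.
So Y = 1. (Without the fault it would be 0.)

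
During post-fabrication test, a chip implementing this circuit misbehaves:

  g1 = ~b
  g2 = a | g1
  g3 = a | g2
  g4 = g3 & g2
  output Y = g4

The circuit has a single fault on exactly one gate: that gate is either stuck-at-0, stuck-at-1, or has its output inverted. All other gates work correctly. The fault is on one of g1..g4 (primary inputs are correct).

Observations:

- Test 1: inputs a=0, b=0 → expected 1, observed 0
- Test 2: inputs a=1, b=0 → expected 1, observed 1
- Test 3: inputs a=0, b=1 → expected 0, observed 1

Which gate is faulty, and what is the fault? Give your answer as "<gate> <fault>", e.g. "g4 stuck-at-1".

g1 inverted output

Fault-free values for test 1 (a=0, b=0): g1=1, g2=1, g3=1, g4=1, giving Y=1. Observed 0.
Test 1: faults giving observed 0 are {g1 stuck-at-0, g1 inverted output, g2 stuck-at-0, g2 inverted output, g3 stuck-at-0, g3 inverted output, g4 stuck-at-0, g4 inverted output}.
Test 2 (a=1, b=0): fault-free g1=1, g2=1, g3=1, g4=1 → 1; observed 1. Eliminates g2 stuck-at-0, g2 inverted output, g3 stuck-at-0, g3 inverted output, g4 stuck-at-0, g4 inverted output.
Test 3 (a=0, b=1): fault-free g1=0, g2=0, g3=0, g4=0 → 0; observed 1. Eliminates g1 stuck-at-0.
Only g1 inverted output is consistent with every test.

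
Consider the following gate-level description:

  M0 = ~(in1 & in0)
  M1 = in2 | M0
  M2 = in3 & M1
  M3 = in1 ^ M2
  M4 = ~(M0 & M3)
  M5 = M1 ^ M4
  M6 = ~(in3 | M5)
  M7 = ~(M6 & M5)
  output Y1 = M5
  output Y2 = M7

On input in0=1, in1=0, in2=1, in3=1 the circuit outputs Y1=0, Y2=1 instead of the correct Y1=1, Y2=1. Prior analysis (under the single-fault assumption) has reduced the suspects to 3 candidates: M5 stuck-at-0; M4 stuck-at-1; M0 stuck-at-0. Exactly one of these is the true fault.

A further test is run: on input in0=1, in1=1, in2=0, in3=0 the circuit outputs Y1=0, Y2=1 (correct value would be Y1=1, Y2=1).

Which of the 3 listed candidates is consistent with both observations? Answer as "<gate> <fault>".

Evaluate each candidate on input in0=1, in1=1, in2=0, in3=0:
  M5 stuck-at-0: M0=0, M1=0, M2=0, M3=1, M4=1, M5=0 [stuck-at-0], M6=1, M7=1 → Y1=0, Y2=1 — matches
  M4 stuck-at-1: M0=0, M1=0, M2=0, M3=1, M4=1 [stuck-at-1], M5=1, M6=0, M7=1 → Y1=1, Y2=1 — eliminated
  M0 stuck-at-0: M0=0 [stuck-at-0], M1=0, M2=0, M3=1, M4=1, M5=1, M6=0, M7=1 → Y1=1, Y2=1 — eliminated
Only M5 stuck-at-0 reproduces the observed Y1=0, Y2=1.

M5 stuck-at-0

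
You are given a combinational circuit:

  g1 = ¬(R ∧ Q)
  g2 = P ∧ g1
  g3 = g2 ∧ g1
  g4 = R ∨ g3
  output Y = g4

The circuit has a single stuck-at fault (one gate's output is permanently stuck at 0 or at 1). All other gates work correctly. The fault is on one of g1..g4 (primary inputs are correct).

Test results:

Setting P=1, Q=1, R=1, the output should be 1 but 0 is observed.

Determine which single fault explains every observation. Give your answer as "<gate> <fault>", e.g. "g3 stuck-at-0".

Fault-free values for test 1 (P=1, Q=1, R=1): g1=0, g2=0, g3=0, g4=1, giving Y=1. Observed 0.
Test 1: faults giving observed 0 are {g4 stuck-at-0}.
Only g4 stuck-at-0 is consistent with every test.

g4 stuck-at-0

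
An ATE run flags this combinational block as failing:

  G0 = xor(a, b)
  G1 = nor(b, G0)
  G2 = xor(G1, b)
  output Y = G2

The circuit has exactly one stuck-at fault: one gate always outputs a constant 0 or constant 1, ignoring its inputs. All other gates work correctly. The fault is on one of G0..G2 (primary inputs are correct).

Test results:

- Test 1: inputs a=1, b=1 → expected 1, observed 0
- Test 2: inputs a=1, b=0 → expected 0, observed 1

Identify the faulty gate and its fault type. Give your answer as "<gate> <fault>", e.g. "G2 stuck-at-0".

Fault-free values for test 1 (a=1, b=1): G0=0, G1=0, G2=1, giving Y=1. Observed 0.
Test 1: faults giving observed 0 are {G1 stuck-at-1, G2 stuck-at-0}.
Test 2 (a=1, b=0): fault-free G0=1, G1=0, G2=0 → 0; observed 1. Eliminates G2 stuck-at-0.
Only G1 stuck-at-1 is consistent with every test.

G1 stuck-at-1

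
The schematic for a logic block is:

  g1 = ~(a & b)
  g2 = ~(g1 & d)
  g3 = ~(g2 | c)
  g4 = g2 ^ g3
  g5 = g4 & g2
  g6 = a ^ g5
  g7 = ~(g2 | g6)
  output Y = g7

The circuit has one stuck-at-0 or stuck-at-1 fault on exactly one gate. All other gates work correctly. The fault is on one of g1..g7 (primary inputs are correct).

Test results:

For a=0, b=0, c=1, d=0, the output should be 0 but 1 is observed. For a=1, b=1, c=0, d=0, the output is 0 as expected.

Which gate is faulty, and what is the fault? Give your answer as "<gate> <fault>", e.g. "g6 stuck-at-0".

g2 stuck-at-0

Fault-free values for test 1 (a=0, b=0, c=1, d=0): g1=1, g2=1, g3=0, g4=1, g5=1, g6=1, g7=0, giving Y=0. Observed 1.
Test 1: faults giving observed 1 are {g2 stuck-at-0, g7 stuck-at-1}.
Test 2 (a=1, b=1, c=0, d=0): fault-free g1=0, g2=1, g3=0, g4=1, g5=1, g6=0, g7=0 → 0; observed 0. Eliminates g7 stuck-at-1.
Only g2 stuck-at-0 is consistent with every test.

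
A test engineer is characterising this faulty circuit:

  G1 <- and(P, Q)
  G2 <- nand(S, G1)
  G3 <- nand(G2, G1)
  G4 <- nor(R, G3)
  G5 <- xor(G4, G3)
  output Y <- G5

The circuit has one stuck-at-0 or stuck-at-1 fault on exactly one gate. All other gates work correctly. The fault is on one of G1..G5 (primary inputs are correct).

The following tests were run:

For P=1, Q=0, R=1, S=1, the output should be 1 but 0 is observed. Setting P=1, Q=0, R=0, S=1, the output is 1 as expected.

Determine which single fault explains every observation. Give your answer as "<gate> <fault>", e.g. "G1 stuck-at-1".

Fault-free values for test 1 (P=1, Q=0, R=1, S=1): G1=0, G2=1, G3=1, G4=0, G5=1, giving Y=1. Observed 0.
Test 1: faults giving observed 0 are {G3 stuck-at-0, G4 stuck-at-1, G5 stuck-at-0}.
Test 2 (P=1, Q=0, R=0, S=1): fault-free G1=0, G2=1, G3=1, G4=0, G5=1 → 1; observed 1. Eliminates G4 stuck-at-1, G5 stuck-at-0.
Only G3 stuck-at-0 is consistent with every test.

G3 stuck-at-0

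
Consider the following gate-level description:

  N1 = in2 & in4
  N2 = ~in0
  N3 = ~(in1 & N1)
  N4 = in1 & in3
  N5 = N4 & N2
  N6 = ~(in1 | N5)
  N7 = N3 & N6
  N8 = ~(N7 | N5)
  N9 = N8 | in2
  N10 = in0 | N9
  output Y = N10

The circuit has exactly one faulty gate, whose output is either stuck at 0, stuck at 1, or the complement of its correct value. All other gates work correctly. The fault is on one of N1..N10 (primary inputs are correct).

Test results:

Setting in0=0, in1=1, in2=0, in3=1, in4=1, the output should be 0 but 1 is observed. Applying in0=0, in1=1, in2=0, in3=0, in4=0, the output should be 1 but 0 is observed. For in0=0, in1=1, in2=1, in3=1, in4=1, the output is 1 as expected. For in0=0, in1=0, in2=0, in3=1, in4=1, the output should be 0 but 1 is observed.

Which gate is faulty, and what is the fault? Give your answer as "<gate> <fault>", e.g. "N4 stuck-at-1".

Fault-free values for test 1 (in0=0, in1=1, in2=0, in3=1, in4=1): N1=0, N2=1, N3=1, N4=1, N5=1, N6=0, N7=0, N8=0, N9=0, N10=0, giving Y=0. Observed 1.
Test 1: faults giving observed 1 are {N2 stuck-at-0, N2 inverted output, N4 stuck-at-0, N4 inverted output, N5 stuck-at-0, N5 inverted output, N8 stuck-at-1, N8 inverted output, N9 stuck-at-1, N9 inverted output, N10 stuck-at-1, N10 inverted output}.
Test 2 (in0=0, in1=1, in2=0, in3=0, in4=0): fault-free N1=0, N2=1, N3=1, N4=0, N5=0, N6=0, N7=0, N8=1, N9=1, N10=1 → 1; observed 0. Eliminates N2 stuck-at-0, N2 inverted output, N4 stuck-at-0, N5 stuck-at-0, N8 stuck-at-1, N9 stuck-at-1, N10 stuck-at-1.
Test 3 (in0=0, in1=1, in2=1, in3=1, in4=1): fault-free N1=1, N2=1, N3=0, N4=1, N5=1, N6=0, N7=0, N8=0, N9=1, N10=1 → 1; observed 1. Eliminates N9 inverted output, N10 inverted output.
Test 4 (in0=0, in1=0, in2=0, in3=1, in4=1): fault-free N1=0, N2=1, N3=1, N4=0, N5=0, N6=1, N7=1, N8=0, N9=0, N10=0 → 0; observed 1. Eliminates N4 inverted output, N5 inverted output.
Only N8 inverted output is consistent with every test.

N8 inverted output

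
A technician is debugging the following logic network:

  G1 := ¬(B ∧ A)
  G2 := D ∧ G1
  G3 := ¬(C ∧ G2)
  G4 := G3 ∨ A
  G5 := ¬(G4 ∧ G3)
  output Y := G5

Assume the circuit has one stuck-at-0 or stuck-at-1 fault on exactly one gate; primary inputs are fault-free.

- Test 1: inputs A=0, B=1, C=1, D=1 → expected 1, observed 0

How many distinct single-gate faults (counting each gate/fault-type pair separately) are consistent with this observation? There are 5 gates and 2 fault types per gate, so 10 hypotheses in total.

Fault-free: G1=1, G2=1, G3=0, G4=0, G5=1 → 1. Observed 0.
  G1 stuck-at-0: output 0 ✓
  G1 stuck-at-1: output 1 ✗
  G2 stuck-at-0: output 0 ✓
  G2 stuck-at-1: output 1 ✗
  G3 stuck-at-0: output 1 ✗
  G3 stuck-at-1: output 0 ✓
  G4 stuck-at-0: output 1 ✗
  G4 stuck-at-1: output 1 ✗
  G5 stuck-at-0: output 0 ✓
  G5 stuck-at-1: output 1 ✗
Consistent faults: {G1 stuck-at-0, G2 stuck-at-0, G3 stuck-at-1, G5 stuck-at-0} — 4 in all.

4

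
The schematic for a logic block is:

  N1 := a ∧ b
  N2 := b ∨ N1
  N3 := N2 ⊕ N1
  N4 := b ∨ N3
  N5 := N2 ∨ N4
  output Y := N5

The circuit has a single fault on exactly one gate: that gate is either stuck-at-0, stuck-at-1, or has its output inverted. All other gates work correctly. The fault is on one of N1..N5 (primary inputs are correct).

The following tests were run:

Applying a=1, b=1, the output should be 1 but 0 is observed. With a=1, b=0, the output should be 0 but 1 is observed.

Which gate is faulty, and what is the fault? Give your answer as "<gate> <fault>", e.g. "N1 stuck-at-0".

N5 inverted output

Fault-free values for test 1 (a=1, b=1): N1=1, N2=1, N3=0, N4=1, N5=1, giving Y=1. Observed 0.
Test 1: faults giving observed 0 are {N5 stuck-at-0, N5 inverted output}.
Test 2 (a=1, b=0): fault-free N1=0, N2=0, N3=0, N4=0, N5=0 → 0; observed 1. Eliminates N5 stuck-at-0.
Only N5 inverted output is consistent with every test.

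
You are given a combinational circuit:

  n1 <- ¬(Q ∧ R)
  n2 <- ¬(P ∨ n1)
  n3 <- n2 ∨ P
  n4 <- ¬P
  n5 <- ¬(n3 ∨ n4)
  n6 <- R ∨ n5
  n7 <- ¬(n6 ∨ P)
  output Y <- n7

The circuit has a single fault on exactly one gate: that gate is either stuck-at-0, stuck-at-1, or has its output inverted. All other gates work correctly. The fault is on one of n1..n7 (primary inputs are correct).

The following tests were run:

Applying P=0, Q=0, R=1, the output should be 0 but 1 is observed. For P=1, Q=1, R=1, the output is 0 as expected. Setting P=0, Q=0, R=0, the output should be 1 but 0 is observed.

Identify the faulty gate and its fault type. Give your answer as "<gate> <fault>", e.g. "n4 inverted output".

Fault-free values for test 1 (P=0, Q=0, R=1): n1=1, n2=0, n3=0, n4=1, n5=0, n6=1, n7=0, giving Y=0. Observed 1.
Test 1: faults giving observed 1 are {n6 stuck-at-0, n6 inverted output, n7 stuck-at-1, n7 inverted output}.
Test 2 (P=1, Q=1, R=1): fault-free n1=0, n2=0, n3=1, n4=0, n5=0, n6=1, n7=0 → 0; observed 0. Eliminates n7 stuck-at-1, n7 inverted output.
Test 3 (P=0, Q=0, R=0): fault-free n1=1, n2=0, n3=0, n4=1, n5=0, n6=0, n7=1 → 1; observed 0. Eliminates n6 stuck-at-0.
Only n6 inverted output is consistent with every test.

n6 inverted output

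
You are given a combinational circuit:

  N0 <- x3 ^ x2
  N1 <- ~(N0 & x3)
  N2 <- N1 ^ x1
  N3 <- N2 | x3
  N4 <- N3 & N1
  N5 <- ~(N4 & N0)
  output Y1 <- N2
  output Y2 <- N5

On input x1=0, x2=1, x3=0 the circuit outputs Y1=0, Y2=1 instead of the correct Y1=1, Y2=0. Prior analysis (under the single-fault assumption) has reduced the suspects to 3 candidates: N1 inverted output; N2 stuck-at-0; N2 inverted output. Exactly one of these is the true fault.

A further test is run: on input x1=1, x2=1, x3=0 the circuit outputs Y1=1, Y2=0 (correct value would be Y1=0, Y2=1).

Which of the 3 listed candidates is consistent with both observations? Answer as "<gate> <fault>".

N2 inverted output

Evaluate each candidate on input x1=1, x2=1, x3=0:
  N1 inverted output: N0=1, N1=0 [inverted output], N2=1, N3=1, N4=0, N5=1 → Y1=1, Y2=1 — eliminated
  N2 stuck-at-0: N0=1, N1=1, N2=0 [stuck-at-0], N3=0, N4=0, N5=1 → Y1=0, Y2=1 — eliminated
  N2 inverted output: N0=1, N1=1, N2=1 [inverted output], N3=1, N4=1, N5=0 → Y1=1, Y2=0 — matches
Only N2 inverted output reproduces the observed Y1=1, Y2=0.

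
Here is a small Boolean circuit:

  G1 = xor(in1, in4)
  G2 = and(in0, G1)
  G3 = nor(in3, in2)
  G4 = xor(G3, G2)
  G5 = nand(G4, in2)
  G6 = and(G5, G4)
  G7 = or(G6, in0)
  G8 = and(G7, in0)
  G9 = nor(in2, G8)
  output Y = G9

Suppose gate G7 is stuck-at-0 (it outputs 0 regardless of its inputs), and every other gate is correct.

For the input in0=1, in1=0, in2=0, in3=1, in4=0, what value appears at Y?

1

Propagate with G7 forced: G1=0, G2=0, G3=0, G4=0, G5=1, G6=0, G7=0 [stuck-at-0], G8=0, G9=1.
So Y = 1. (Without the fault it would be 0.)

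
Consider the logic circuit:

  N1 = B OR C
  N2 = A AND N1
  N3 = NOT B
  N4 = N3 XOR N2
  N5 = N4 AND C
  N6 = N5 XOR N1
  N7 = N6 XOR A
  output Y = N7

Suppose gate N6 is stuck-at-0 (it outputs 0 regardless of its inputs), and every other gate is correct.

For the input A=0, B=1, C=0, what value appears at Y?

Propagate with N6 forced: N1=1, N2=0, N3=0, N4=0, N5=0, N6=0 [stuck-at-0], N7=0.
So Y = 0. (Without the fault it would be 1.)

0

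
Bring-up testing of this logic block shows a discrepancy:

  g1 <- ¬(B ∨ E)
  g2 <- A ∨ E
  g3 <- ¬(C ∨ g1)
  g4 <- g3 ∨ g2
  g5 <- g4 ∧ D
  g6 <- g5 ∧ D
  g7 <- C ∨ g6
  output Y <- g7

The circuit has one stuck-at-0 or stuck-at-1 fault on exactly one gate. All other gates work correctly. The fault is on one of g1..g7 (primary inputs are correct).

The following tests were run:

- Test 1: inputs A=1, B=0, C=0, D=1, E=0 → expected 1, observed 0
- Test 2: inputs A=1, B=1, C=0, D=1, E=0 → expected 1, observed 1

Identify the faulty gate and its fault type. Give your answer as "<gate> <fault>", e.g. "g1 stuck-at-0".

Fault-free values for test 1 (A=1, B=0, C=0, D=1, E=0): g1=1, g2=1, g3=0, g4=1, g5=1, g6=1, g7=1, giving Y=1. Observed 0.
Test 1: faults giving observed 0 are {g2 stuck-at-0, g4 stuck-at-0, g5 stuck-at-0, g6 stuck-at-0, g7 stuck-at-0}.
Test 2 (A=1, B=1, C=0, D=1, E=0): fault-free g1=0, g2=1, g3=1, g4=1, g5=1, g6=1, g7=1 → 1; observed 1. Eliminates g4 stuck-at-0, g5 stuck-at-0, g6 stuck-at-0, g7 stuck-at-0.
Only g2 stuck-at-0 is consistent with every test.

g2 stuck-at-0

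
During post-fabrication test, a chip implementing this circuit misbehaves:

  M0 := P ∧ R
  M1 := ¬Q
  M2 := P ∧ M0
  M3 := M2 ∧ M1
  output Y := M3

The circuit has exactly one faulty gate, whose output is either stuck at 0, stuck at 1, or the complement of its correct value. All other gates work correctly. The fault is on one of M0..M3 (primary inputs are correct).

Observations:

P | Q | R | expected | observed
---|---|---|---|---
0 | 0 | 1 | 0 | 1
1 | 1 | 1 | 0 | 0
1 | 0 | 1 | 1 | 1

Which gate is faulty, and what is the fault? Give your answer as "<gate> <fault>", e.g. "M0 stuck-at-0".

Fault-free values for test 1 (P=0, Q=0, R=1): M0=0, M1=1, M2=0, M3=0, giving Y=0. Observed 1.
Test 1: faults giving observed 1 are {M2 stuck-at-1, M2 inverted output, M3 stuck-at-1, M3 inverted output}.
Test 2 (P=1, Q=1, R=1): fault-free M0=1, M1=0, M2=1, M3=0 → 0; observed 0. Eliminates M3 stuck-at-1, M3 inverted output.
Test 3 (P=1, Q=0, R=1): fault-free M0=1, M1=1, M2=1, M3=1 → 1; observed 1. Eliminates M2 inverted output.
Only M2 stuck-at-1 is consistent with every test.

M2 stuck-at-1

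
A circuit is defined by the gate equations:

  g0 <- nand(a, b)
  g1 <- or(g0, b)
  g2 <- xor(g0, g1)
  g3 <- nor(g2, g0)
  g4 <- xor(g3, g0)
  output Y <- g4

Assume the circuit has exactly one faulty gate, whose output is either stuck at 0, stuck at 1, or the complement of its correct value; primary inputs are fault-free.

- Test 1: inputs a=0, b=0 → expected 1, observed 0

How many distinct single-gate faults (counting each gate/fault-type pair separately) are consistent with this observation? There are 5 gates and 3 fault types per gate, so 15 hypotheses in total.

4

Fault-free: g0=1, g1=1, g2=0, g3=0, g4=1 → 1. Observed 0.
  g0: none of the 3 fault types match ✗
  g1: none of the 3 fault types match ✗
  g2: none of the 3 fault types match ✗
  g3: stuck-at-1, inverted output ✓; others ✗
  g4: stuck-at-0, inverted output ✓; others ✗
Consistent faults: {g3 stuck-at-1, g3 inverted output, g4 stuck-at-0, g4 inverted output} — 4 in all.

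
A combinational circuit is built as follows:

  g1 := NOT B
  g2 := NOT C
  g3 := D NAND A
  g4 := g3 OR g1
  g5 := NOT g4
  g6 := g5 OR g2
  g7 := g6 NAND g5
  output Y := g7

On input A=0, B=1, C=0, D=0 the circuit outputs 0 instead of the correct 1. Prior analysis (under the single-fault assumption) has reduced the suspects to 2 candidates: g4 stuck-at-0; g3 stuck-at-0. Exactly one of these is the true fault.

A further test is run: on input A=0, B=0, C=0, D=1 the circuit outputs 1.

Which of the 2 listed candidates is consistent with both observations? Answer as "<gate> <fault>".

Evaluate each candidate on input A=0, B=0, C=0, D=1:
  g4 stuck-at-0: g1=1, g2=1, g3=1, g4=0 [stuck-at-0], g5=1, g6=1, g7=0 → 0 — eliminated
  g3 stuck-at-0: g1=1, g2=1, g3=0 [stuck-at-0], g4=1, g5=0, g6=1, g7=1 → 1 — matches
Only g3 stuck-at-0 reproduces the observed 1.

g3 stuck-at-0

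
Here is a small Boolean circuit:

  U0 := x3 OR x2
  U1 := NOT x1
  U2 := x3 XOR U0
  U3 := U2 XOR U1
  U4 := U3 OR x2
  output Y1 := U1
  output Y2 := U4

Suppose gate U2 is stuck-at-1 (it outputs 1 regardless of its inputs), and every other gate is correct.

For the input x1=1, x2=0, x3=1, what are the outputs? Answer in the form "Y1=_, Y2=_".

Y1=0, Y2=1

Propagate with U2 forced: U0=1, U1=0, U2=1 [stuck-at-1], U3=1, U4=1.
So the outputs are Y1=0, Y2=1. (Without the fault they would be Y1=0, Y2=0.)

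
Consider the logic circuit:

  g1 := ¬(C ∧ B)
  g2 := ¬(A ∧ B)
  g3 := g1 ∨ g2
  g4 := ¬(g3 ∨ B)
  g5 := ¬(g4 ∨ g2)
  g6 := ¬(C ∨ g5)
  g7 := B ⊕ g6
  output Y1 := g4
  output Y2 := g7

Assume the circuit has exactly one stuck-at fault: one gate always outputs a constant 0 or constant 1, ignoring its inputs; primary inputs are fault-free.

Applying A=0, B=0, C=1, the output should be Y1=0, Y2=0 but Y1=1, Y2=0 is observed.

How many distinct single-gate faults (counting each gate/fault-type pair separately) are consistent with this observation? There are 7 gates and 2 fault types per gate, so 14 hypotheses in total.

2

Fault-free: g1=1, g2=1, g3=1, g4=0, g5=0, g6=0, g7=0 → Y1=0, Y2=0. Observed Y1=1, Y2=0.
  g1 stuck-at-0: output Y1=0, Y2=0 ✗
  g1 stuck-at-1: output Y1=0, Y2=0 ✗
  g2 stuck-at-0: output Y1=0, Y2=0 ✗
  g2 stuck-at-1: output Y1=0, Y2=0 ✗
  g3 stuck-at-0: output Y1=1, Y2=0 ✓
  g3 stuck-at-1: output Y1=0, Y2=0 ✗
  g4 stuck-at-0: output Y1=0, Y2=0 ✗
  g4 stuck-at-1: output Y1=1, Y2=0 ✓
  g5 stuck-at-0: output Y1=0, Y2=0 ✗
  g5 stuck-at-1: output Y1=0, Y2=0 ✗
  g6 stuck-at-0: output Y1=0, Y2=0 ✗
  g6 stuck-at-1: output Y1=0, Y2=1 ✗
  g7 stuck-at-0: output Y1=0, Y2=0 ✗
  g7 stuck-at-1: output Y1=0, Y2=1 ✗
Consistent faults: {g3 stuck-at-0, g4 stuck-at-1} — 2 in all.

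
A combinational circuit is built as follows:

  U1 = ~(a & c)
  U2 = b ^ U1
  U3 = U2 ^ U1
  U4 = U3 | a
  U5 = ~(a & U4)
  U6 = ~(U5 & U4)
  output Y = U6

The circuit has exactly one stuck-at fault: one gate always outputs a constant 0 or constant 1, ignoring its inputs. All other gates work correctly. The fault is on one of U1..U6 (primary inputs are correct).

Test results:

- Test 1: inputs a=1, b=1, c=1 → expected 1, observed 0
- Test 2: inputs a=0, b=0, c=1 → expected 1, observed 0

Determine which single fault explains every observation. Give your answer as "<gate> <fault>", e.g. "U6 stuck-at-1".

U6 stuck-at-0

Fault-free values for test 1 (a=1, b=1, c=1): U1=0, U2=1, U3=1, U4=1, U5=0, U6=1, giving Y=1. Observed 0.
Test 1: faults giving observed 0 are {U5 stuck-at-1, U6 stuck-at-0}.
Test 2 (a=0, b=0, c=1): fault-free U1=1, U2=1, U3=0, U4=0, U5=1, U6=1 → 1; observed 0. Eliminates U5 stuck-at-1.
Only U6 stuck-at-0 is consistent with every test.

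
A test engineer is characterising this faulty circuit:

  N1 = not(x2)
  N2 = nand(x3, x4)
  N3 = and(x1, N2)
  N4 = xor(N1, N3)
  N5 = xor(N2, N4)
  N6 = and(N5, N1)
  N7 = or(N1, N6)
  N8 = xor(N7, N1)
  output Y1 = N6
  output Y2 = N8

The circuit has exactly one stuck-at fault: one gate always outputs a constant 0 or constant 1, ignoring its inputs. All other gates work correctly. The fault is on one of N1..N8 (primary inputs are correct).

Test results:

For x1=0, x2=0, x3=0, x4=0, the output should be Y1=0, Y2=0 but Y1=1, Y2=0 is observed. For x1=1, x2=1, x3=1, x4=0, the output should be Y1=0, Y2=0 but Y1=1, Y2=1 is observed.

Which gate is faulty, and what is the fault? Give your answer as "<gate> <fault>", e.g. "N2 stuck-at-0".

Fault-free values for test 1 (x1=0, x2=0, x3=0, x4=0): N1=1, N2=1, N3=0, N4=1, N5=0, N6=0, N7=1, N8=0, giving Y1=0, Y2=0. Observed Y1=1, Y2=0.
Test 1: faults giving observed Y1=1, Y2=0 are {N2 stuck-at-0, N3 stuck-at-1, N4 stuck-at-0, N5 stuck-at-1, N6 stuck-at-1}.
Test 2 (x1=1, x2=1, x3=1, x4=0): fault-free N1=0, N2=1, N3=1, N4=1, N5=0, N6=0, N7=0, N8=0 → Y1=0, Y2=0; observed Y1=1, Y2=1. Eliminates N2 stuck-at-0, N3 stuck-at-1, N4 stuck-at-0, N5 stuck-at-1.
Only N6 stuck-at-1 is consistent with every test.

N6 stuck-at-1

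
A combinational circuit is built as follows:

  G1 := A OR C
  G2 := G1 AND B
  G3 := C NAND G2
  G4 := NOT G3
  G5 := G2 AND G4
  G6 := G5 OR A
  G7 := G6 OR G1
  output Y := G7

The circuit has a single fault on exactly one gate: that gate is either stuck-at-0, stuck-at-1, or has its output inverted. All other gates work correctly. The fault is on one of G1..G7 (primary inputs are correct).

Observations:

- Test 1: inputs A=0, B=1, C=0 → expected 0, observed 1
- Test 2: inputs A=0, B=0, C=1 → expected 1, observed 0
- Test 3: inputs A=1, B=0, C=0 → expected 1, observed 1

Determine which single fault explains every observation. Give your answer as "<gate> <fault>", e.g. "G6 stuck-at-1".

Fault-free values for test 1 (A=0, B=1, C=0): G1=0, G2=0, G3=1, G4=0, G5=0, G6=0, G7=0, giving Y=0. Observed 1.
Test 1: faults giving observed 1 are {G1 stuck-at-1, G1 inverted output, G5 stuck-at-1, G5 inverted output, G6 stuck-at-1, G6 inverted output, G7 stuck-at-1, G7 inverted output}.
Test 2 (A=0, B=0, C=1): fault-free G1=1, G2=0, G3=1, G4=0, G5=0, G6=0, G7=1 → 1; observed 0. Eliminates G1 stuck-at-1, G5 stuck-at-1, G5 inverted output, G6 stuck-at-1, G6 inverted output, G7 stuck-at-1.
Test 3 (A=1, B=0, C=0): fault-free G1=1, G2=0, G3=1, G4=0, G5=0, G6=1, G7=1 → 1; observed 1. Eliminates G7 inverted output.
Only G1 inverted output is consistent with every test.

G1 inverted output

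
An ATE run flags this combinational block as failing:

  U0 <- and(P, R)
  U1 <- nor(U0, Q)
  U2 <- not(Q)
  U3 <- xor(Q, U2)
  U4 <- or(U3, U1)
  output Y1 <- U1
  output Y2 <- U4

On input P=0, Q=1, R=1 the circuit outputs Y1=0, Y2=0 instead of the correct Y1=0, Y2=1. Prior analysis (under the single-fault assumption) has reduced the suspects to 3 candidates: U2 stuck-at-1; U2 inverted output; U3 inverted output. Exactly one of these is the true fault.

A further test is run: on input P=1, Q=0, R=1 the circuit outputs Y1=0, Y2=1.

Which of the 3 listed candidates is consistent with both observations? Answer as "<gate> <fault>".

Evaluate each candidate on input P=1, Q=0, R=1:
  U2 stuck-at-1: U0=1, U1=0, U2=1 [stuck-at-1], U3=1, U4=1 → Y1=0, Y2=1 — matches
  U2 inverted output: U0=1, U1=0, U2=0 [inverted output], U3=0, U4=0 → Y1=0, Y2=0 — eliminated
  U3 inverted output: U0=1, U1=0, U2=1, U3=0 [inverted output], U4=0 → Y1=0, Y2=0 — eliminated
Only U2 stuck-at-1 reproduces the observed Y1=0, Y2=1.

U2 stuck-at-1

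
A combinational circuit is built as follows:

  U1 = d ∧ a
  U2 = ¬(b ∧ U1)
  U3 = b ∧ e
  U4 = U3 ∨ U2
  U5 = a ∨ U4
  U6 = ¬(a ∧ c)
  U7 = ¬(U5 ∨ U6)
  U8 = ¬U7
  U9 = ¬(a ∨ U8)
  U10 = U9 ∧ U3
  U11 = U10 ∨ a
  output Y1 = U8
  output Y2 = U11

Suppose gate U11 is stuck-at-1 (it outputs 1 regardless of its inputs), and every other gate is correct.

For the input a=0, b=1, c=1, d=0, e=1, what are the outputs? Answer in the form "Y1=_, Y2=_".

Propagate with U11 forced: U1=0, U2=1, U3=1, U4=1, U5=1, U6=1, U7=0, U8=1, U9=0, U10=0, U11=1 [stuck-at-1].
So the outputs are Y1=1, Y2=1. (Without the fault they would be Y1=1, Y2=0.)

Y1=1, Y2=1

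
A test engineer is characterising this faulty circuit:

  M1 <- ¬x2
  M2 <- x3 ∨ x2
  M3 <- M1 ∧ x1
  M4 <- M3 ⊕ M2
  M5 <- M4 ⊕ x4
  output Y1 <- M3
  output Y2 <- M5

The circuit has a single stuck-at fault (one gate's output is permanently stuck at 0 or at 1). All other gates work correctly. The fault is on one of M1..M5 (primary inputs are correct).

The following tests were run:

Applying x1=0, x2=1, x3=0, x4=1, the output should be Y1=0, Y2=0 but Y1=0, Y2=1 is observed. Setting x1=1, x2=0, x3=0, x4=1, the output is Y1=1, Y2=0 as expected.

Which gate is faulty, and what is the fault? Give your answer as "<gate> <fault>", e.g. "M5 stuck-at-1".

M2 stuck-at-0

Fault-free values for test 1 (x1=0, x2=1, x3=0, x4=1): M1=0, M2=1, M3=0, M4=1, M5=0, giving Y1=0, Y2=0. Observed Y1=0, Y2=1.
Test 1: faults giving observed Y1=0, Y2=1 are {M2 stuck-at-0, M4 stuck-at-0, M5 stuck-at-1}.
Test 2 (x1=1, x2=0, x3=0, x4=1): fault-free M1=1, M2=0, M3=1, M4=1, M5=0 → Y1=1, Y2=0; observed Y1=1, Y2=0. Eliminates M4 stuck-at-0, M5 stuck-at-1.
Only M2 stuck-at-0 is consistent with every test.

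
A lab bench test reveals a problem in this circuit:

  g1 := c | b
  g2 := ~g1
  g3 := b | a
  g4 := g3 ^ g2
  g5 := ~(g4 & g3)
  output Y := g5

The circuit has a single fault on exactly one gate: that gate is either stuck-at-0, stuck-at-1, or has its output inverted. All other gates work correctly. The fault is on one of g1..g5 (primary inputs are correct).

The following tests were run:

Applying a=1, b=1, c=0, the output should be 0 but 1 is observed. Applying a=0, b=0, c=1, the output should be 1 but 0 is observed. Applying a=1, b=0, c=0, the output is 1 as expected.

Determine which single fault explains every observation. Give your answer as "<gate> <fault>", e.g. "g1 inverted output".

g3 inverted output

Fault-free values for test 1 (a=1, b=1, c=0): g1=1, g2=0, g3=1, g4=1, g5=0, giving Y=0. Observed 1.
Test 1: faults giving observed 1 are {g1 stuck-at-0, g1 inverted output, g2 stuck-at-1, g2 inverted output, g3 stuck-at-0, g3 inverted output, g4 stuck-at-0, g4 inverted output, g5 stuck-at-1, g5 inverted output}.
Test 2 (a=0, b=0, c=1): fault-free g1=1, g2=0, g3=0, g4=0, g5=1 → 1; observed 0. Eliminates g1 stuck-at-0, g1 inverted output, g2 stuck-at-1, g2 inverted output, g3 stuck-at-0, g4 stuck-at-0, g4 inverted output, g5 stuck-at-1.
Test 3 (a=1, b=0, c=0): fault-free g1=0, g2=1, g3=1, g4=0, g5=1 → 1; observed 1. Eliminates g5 inverted output.
Only g3 inverted output is consistent with every test.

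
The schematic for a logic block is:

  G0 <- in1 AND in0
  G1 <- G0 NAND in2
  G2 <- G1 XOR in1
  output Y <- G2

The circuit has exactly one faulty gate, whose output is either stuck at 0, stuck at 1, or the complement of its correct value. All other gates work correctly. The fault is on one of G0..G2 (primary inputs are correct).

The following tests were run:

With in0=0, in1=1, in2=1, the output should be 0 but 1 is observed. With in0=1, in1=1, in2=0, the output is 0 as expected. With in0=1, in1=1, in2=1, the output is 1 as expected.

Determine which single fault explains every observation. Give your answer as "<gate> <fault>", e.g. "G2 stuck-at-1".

G0 stuck-at-1

Fault-free values for test 1 (in0=0, in1=1, in2=1): G0=0, G1=1, G2=0, giving Y=0. Observed 1.
Test 1: faults giving observed 1 are {G0 stuck-at-1, G0 inverted output, G1 stuck-at-0, G1 inverted output, G2 stuck-at-1, G2 inverted output}.
Test 2 (in0=1, in1=1, in2=0): fault-free G0=1, G1=1, G2=0 → 0; observed 0. Eliminates G1 stuck-at-0, G1 inverted output, G2 stuck-at-1, G2 inverted output.
Test 3 (in0=1, in1=1, in2=1): fault-free G0=1, G1=0, G2=1 → 1; observed 1. Eliminates G0 inverted output.
Only G0 stuck-at-1 is consistent with every test.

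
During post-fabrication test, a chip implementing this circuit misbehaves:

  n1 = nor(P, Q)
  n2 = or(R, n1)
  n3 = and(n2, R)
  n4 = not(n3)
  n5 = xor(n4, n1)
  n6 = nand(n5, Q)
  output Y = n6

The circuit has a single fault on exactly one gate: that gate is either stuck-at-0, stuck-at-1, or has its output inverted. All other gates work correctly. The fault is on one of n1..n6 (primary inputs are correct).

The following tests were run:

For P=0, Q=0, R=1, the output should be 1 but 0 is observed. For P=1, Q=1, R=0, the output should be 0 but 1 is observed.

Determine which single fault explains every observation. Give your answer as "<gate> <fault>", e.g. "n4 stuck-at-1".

n6 inverted output

Fault-free values for test 1 (P=0, Q=0, R=1): n1=1, n2=1, n3=1, n4=0, n5=1, n6=1, giving Y=1. Observed 0.
Test 1: faults giving observed 0 are {n6 stuck-at-0, n6 inverted output}.
Test 2 (P=1, Q=1, R=0): fault-free n1=0, n2=0, n3=0, n4=1, n5=1, n6=0 → 0; observed 1. Eliminates n6 stuck-at-0.
Only n6 inverted output is consistent with every test.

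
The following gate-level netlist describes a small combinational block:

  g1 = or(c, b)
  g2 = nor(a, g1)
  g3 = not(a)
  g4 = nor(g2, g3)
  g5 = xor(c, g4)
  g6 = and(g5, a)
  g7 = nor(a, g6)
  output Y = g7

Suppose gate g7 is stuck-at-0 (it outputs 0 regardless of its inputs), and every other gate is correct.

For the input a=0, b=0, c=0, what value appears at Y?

Propagate with g7 forced: g1=0, g2=1, g3=1, g4=0, g5=0, g6=0, g7=0 [stuck-at-0].
So Y = 0. (Without the fault it would be 1.)

0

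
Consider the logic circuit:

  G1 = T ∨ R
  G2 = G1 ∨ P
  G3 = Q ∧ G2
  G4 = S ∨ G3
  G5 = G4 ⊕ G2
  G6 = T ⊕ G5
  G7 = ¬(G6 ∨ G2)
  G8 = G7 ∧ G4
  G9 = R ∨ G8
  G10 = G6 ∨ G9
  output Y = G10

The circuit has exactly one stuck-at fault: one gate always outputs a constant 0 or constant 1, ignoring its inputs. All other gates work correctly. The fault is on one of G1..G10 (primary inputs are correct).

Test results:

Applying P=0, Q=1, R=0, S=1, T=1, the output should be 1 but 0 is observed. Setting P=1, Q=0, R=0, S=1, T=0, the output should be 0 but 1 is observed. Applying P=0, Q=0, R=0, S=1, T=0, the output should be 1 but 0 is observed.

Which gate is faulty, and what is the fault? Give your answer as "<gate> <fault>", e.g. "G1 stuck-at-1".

Fault-free values for test 1 (P=0, Q=1, R=0, S=1, T=1): G1=1, G2=1, G3=1, G4=1, G5=0, G6=1, G7=0, G8=0, G9=0, G10=1, giving Y=1. Observed 0.
Test 1: faults giving observed 0 are {G4 stuck-at-0, G5 stuck-at-1, G6 stuck-at-0, G10 stuck-at-0}.
Test 2 (P=1, Q=0, R=0, S=1, T=0): fault-free G1=0, G2=1, G3=0, G4=1, G5=0, G6=0, G7=0, G8=0, G9=0, G10=0 → 0; observed 1. Eliminates G6 stuck-at-0, G10 stuck-at-0.
Test 3 (P=0, Q=0, R=0, S=1, T=0): fault-free G1=0, G2=0, G3=0, G4=1, G5=1, G6=1, G7=0, G8=0, G9=0, G10=1 → 1; observed 0. Eliminates G5 stuck-at-1.
Only G4 stuck-at-0 is consistent with every test.

G4 stuck-at-0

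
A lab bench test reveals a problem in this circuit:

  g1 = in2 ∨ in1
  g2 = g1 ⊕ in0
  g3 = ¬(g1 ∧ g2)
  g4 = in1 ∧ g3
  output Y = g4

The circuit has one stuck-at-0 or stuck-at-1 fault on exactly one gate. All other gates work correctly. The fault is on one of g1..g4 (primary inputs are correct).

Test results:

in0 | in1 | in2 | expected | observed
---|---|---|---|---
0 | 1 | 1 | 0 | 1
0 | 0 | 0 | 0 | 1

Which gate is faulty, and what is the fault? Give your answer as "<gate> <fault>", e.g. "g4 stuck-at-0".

Fault-free values for test 1 (in0=0, in1=1, in2=1): g1=1, g2=1, g3=0, g4=0, giving Y=0. Observed 1.
Test 1: faults giving observed 1 are {g1 stuck-at-0, g2 stuck-at-0, g3 stuck-at-1, g4 stuck-at-1}.
Test 2 (in0=0, in1=0, in2=0): fault-free g1=0, g2=0, g3=1, g4=0 → 0; observed 1. Eliminates g1 stuck-at-0, g2 stuck-at-0, g3 stuck-at-1.
Only g4 stuck-at-1 is consistent with every test.

g4 stuck-at-1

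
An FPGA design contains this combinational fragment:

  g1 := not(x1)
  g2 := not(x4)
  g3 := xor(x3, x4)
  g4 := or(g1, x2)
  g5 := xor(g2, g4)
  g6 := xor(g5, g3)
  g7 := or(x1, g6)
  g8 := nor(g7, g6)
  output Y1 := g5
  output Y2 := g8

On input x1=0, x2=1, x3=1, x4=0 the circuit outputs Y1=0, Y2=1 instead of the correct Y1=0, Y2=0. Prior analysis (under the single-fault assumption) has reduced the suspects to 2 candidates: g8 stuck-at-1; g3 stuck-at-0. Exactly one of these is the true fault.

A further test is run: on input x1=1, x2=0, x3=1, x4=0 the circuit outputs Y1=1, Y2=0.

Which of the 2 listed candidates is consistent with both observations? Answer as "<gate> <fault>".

Evaluate each candidate on input x1=1, x2=0, x3=1, x4=0:
  g8 stuck-at-1: g1=0, g2=1, g3=1, g4=0, g5=1, g6=0, g7=1, g8=1 [stuck-at-1] → Y1=1, Y2=1 — eliminated
  g3 stuck-at-0: g1=0, g2=1, g3=0 [stuck-at-0], g4=0, g5=1, g6=1, g7=1, g8=0 → Y1=1, Y2=0 — matches
Only g3 stuck-at-0 reproduces the observed Y1=1, Y2=0.

g3 stuck-at-0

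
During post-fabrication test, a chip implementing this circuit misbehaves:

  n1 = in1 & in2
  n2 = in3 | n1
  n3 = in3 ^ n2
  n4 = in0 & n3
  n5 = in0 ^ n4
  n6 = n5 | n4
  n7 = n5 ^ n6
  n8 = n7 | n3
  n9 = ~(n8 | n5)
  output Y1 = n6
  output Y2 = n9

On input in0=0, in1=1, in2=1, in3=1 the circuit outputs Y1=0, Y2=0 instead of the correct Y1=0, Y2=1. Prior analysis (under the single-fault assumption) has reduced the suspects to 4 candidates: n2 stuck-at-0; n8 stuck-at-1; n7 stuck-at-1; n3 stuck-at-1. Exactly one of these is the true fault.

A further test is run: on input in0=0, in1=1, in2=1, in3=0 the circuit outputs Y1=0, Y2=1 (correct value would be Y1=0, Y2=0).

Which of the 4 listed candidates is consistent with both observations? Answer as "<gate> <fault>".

n2 stuck-at-0

Evaluate each candidate on input in0=0, in1=1, in2=1, in3=0:
  n2 stuck-at-0: n1=1, n2=0 [stuck-at-0], n3=0, n4=0, n5=0, n6=0, n7=0, n8=0, n9=1 → Y1=0, Y2=1 — matches
  n8 stuck-at-1: n1=1, n2=1, n3=1, n4=0, n5=0, n6=0, n7=0, n8=1 [stuck-at-1], n9=0 → Y1=0, Y2=0 — eliminated
  n7 stuck-at-1: n1=1, n2=1, n3=1, n4=0, n5=0, n6=0, n7=1 [stuck-at-1], n8=1, n9=0 → Y1=0, Y2=0 — eliminated
  n3 stuck-at-1: n1=1, n2=1, n3=1 [stuck-at-1], n4=0, n5=0, n6=0, n7=0, n8=1, n9=0 → Y1=0, Y2=0 — eliminated
Only n2 stuck-at-0 reproduces the observed Y1=0, Y2=1.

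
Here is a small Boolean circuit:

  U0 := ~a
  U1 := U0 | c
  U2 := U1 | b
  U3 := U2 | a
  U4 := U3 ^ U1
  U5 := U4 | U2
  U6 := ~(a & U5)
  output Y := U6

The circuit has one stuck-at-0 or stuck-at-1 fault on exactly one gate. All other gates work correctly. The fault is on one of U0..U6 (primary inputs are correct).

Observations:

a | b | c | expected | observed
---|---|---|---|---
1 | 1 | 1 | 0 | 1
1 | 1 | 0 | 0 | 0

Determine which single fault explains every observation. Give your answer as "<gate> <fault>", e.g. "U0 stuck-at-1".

Fault-free values for test 1 (a=1, b=1, c=1): U0=0, U1=1, U2=1, U3=1, U4=0, U5=1, U6=0, giving Y=0. Observed 1.
Test 1: faults giving observed 1 are {U2 stuck-at-0, U5 stuck-at-0, U6 stuck-at-1}.
Test 2 (a=1, b=1, c=0): fault-free U0=0, U1=0, U2=1, U3=1, U4=1, U5=1, U6=0 → 0; observed 0. Eliminates U5 stuck-at-0, U6 stuck-at-1.
Only U2 stuck-at-0 is consistent with every test.

U2 stuck-at-0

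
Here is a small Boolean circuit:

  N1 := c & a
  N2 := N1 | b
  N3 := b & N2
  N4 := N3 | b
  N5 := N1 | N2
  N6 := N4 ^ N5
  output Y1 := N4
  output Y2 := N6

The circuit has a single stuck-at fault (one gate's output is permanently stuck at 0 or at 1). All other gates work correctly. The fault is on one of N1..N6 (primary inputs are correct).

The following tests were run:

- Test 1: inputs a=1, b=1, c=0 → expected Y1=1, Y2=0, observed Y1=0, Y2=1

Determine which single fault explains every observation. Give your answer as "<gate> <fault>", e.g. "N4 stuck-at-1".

Fault-free values for test 1 (a=1, b=1, c=0): N1=0, N2=1, N3=1, N4=1, N5=1, N6=0, giving Y1=1, Y2=0. Observed Y1=0, Y2=1.
Test 1: faults giving observed Y1=0, Y2=1 are {N4 stuck-at-0}.
Only N4 stuck-at-0 is consistent with every test.

N4 stuck-at-0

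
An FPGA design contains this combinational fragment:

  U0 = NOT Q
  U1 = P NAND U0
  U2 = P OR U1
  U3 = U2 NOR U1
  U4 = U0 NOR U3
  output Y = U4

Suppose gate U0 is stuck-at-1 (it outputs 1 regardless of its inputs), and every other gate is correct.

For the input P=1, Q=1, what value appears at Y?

0

Propagate with U0 forced: U0=1 [stuck-at-1], U1=0, U2=1, U3=0, U4=0.
So Y = 0. (Without the fault it would be 1.)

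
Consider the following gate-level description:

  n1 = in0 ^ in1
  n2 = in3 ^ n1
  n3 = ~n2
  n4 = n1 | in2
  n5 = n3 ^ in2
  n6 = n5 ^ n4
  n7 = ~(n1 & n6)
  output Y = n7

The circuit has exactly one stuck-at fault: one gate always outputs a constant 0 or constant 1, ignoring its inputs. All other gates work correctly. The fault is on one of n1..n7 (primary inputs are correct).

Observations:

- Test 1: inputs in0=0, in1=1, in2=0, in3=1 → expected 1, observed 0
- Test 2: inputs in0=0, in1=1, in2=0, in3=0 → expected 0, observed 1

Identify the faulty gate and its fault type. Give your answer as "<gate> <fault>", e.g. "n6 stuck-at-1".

Fault-free values for test 1 (in0=0, in1=1, in2=0, in3=1): n1=1, n2=0, n3=1, n4=1, n5=1, n6=0, n7=1, giving Y=1. Observed 0.
Test 1: faults giving observed 0 are {n2 stuck-at-1, n3 stuck-at-0, n4 stuck-at-0, n5 stuck-at-0, n6 stuck-at-1, n7 stuck-at-0}.
Test 2 (in0=0, in1=1, in2=0, in3=0): fault-free n1=1, n2=1, n3=0, n4=1, n5=0, n6=1, n7=0 → 0; observed 1. Eliminates n2 stuck-at-1, n3 stuck-at-0, n5 stuck-at-0, n6 stuck-at-1, n7 stuck-at-0.
Only n4 stuck-at-0 is consistent with every test.

n4 stuck-at-0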